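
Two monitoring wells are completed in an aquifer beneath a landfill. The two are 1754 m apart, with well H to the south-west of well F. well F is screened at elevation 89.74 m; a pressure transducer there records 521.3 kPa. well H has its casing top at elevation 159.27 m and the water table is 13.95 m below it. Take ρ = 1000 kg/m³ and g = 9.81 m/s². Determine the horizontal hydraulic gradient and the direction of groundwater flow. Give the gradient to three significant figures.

Pressure head at well F: ψ = P/(ρg) = 521.3×1000 / (1000 × 9.81) = 53.14 m.
Total head at well F: h = z + ψ = 89.74 + 53.14 = 142.88 m.
Total head at well H: h = 159.27 − 13.95 = 145.32 m.
Head difference: h(well F) − h(well H) = 142.88 − 145.32 = -2.44 m.
Hydraulic gradient: i = |Δh| / L = 2.44 / 1754 = 0.00139.
Flow is from higher to lower head: from well H toward well F, i.e. toward the north-east.

i ≈ 0.00139; groundwater flows toward the north-east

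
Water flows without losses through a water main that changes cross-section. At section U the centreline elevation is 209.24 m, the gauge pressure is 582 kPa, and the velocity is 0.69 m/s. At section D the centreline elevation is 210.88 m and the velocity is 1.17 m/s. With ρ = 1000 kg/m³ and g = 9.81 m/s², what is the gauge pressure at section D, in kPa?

P₂ ≈ 565 kPa

Pressure head at U: ψ₁ = P₁/(ρg) = 582×1000 / (1000 × 9.81) = 59.33 m.
Velocity heads: v₁²/2g = 0.69²/19.62 = 0.024 m; v₂²/2g = 1.17²/19.62 = 0.070 m.
Total head H = z₁ + ψ₁ + v₁²/2g = 209.24 + 59.33 + 0.024 = 268.59 m.
ψ₂ = H − z₂ − v₂²/2g = 268.59 − 210.88 − 0.070 = 57.64 m.
P₂ = ρgψ₂ = 1000 × 9.81 × 57.64 ≈ 565 kPa.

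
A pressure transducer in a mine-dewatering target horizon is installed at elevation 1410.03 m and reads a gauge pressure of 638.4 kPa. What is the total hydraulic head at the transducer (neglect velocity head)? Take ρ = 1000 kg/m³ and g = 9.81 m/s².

ψ = P/(ρg) = 638.4×1000 / (1000 × 9.81) = 65.08 m.
h = z + ψ = 1410.03 + 65.08 = 1475.11 m.

h ≈ 1475.11 m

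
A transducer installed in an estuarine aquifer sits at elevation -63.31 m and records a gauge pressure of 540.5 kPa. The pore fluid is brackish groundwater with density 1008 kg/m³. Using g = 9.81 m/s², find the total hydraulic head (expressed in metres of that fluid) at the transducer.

h ≈ -8.65 m

ψ = P/(ρg) = 540.5×1000 / (1008 × 9.81) = 54.66 m.
h = z + ψ = -63.31 + 54.66 = -8.65 m.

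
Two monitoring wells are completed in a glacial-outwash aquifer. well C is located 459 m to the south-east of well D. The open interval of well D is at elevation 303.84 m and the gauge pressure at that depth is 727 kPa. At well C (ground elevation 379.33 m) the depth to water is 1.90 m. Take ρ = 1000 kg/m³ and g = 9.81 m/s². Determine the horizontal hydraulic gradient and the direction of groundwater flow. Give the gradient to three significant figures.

Pressure head at well D: ψ = P/(ρg) = 727×1000 / (1000 × 9.81) = 74.11 m.
Total head at well D: h = z + ψ = 303.84 + 74.11 = 377.95 m.
Total head at well C: h = 379.33 − 1.90 = 377.43 m.
Head difference: h(well D) − h(well C) = 377.95 − 377.43 = 0.52 m.
Hydraulic gradient: i = |Δh| / L = 0.52 / 459 = 0.00113.
Flow is from higher to lower head: from well D toward well C, i.e. toward the south-east.

i ≈ 0.00113; groundwater flows toward the south-east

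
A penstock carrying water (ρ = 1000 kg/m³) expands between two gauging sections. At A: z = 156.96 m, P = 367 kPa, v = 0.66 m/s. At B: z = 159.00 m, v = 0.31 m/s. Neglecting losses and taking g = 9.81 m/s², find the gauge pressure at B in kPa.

P₂ ≈ 347 kPa

Pressure head at A: ψ₁ = P₁/(ρg) = 367×1000 / (1000 × 9.81) = 37.41 m.
Velocity heads: v₁²/2g = 0.66²/19.62 = 0.022 m; v₂²/2g = 0.31²/19.62 = 0.005 m.
Total head H = z₁ + ψ₁ + v₁²/2g = 156.96 + 37.41 + 0.022 = 194.39 m.
ψ₂ = H − z₂ − v₂²/2g = 194.39 − 159.00 − 0.005 = 35.38 m.
P₂ = ρgψ₂ = 1000 × 9.81 × 35.38 ≈ 347 kPa.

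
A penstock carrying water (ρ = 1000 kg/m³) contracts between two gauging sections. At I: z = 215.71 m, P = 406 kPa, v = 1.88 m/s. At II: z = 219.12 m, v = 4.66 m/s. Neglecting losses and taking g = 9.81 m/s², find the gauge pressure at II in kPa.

Pressure head at I: ψ₁ = P₁/(ρg) = 406×1000 / (1000 × 9.81) = 41.39 m.
Velocity heads: v₁²/2g = 1.88²/19.62 = 0.180 m; v₂²/2g = 4.66²/19.62 = 1.107 m.
Total head H = z₁ + ψ₁ + v₁²/2g = 215.71 + 41.39 + 0.180 = 257.28 m.
ψ₂ = H − z₂ − v₂²/2g = 257.28 − 219.12 − 1.107 = 37.05 m.
P₂ = ρgψ₂ = 1000 × 9.81 × 37.05 ≈ 363 kPa.

P₂ ≈ 363 kPa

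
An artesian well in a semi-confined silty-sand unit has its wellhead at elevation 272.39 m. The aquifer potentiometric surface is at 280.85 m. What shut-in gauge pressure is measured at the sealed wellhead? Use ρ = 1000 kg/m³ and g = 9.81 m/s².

P ≈ 83.0 kPa

Head above the cap: Δh = 280.85 − 272.39 = 8.46 m.
P = ρgΔh = 1000 × 9.81 × 8.46 = 82993 Pa ≈ 83.0 kPa.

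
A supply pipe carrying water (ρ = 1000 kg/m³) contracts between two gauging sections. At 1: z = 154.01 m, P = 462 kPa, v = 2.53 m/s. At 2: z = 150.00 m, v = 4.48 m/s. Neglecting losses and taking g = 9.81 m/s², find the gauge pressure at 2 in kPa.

Pressure head at 1: ψ₁ = P₁/(ρg) = 462×1000 / (1000 × 9.81) = 47.09 m.
Velocity heads: v₁²/2g = 2.53²/19.62 = 0.326 m; v₂²/2g = 4.48²/19.62 = 1.023 m.
Total head H = z₁ + ψ₁ + v₁²/2g = 154.01 + 47.09 + 0.326 = 201.43 m.
ψ₂ = H − z₂ − v₂²/2g = 201.43 − 150.00 − 1.023 = 50.41 m.
P₂ = ρgψ₂ = 1000 × 9.81 × 50.41 ≈ 495 kPa.

P₂ ≈ 495 kPa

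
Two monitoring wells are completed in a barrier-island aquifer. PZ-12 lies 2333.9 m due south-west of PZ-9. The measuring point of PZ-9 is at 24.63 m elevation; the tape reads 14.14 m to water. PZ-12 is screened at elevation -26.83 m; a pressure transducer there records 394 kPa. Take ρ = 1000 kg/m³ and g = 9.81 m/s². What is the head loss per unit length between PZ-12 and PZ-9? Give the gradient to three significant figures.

i ≈ 0.00122 m/m

Total head at PZ-9: h = 24.63 − 14.14 = 10.49 m.
Pressure head at PZ-12: ψ = P/(ρg) = 394×1000 / (1000 × 9.81) = 40.16 m.
Total head at PZ-12: h = z + ψ = -26.83 + 40.16 = 13.33 m.
Head difference: h(PZ-9) − h(PZ-12) = 10.49 − 13.33 = -2.84 m.
Hydraulic gradient: i = |Δh| / L = 2.84 / 2333.9 = 0.00122.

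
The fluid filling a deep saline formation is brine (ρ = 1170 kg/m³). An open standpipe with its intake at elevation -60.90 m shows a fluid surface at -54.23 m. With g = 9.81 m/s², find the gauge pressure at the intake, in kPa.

P ≈ 76.6 kPa

Pressure head ψ = h − z = -54.23 − (-60.90) = 6.67 m.
P = ρgψ = 1170 × 9.81 × 6.67 = 76556 Pa ≈ 76.6 kPa.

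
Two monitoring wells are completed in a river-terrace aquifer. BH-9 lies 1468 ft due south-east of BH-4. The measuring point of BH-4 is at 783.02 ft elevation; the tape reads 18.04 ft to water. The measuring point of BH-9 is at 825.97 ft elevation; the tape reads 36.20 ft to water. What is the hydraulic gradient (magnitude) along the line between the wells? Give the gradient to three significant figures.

i ≈ 0.0169

Total head at BH-4: h = 783.02 − 18.04 = 764.98 ft.
Total head at BH-9: h = 825.97 − 36.20 = 789.77 ft.
Head difference: h(BH-4) − h(BH-9) = 764.98 − 789.77 = -24.79 ft.
Hydraulic gradient: i = |Δh| / L = 24.79 / 1468 = 0.0169.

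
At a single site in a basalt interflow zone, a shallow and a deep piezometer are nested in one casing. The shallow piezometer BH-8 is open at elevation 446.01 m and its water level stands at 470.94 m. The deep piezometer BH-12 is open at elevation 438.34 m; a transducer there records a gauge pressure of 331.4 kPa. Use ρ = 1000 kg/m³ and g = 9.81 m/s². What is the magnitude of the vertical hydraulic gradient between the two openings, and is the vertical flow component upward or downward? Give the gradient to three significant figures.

Total head at BH-8: h = 470.94 m (water level in the standpipe).
Pressure head at BH-12: ψ = P/(ρg) = 331.4×1000 / (1000 × 9.81) = 33.78 m.
Total head at BH-12: h = z + ψ = 438.34 + 33.78 = 472.12 m.
Δh = h(BH-8) − h(BH-12) = 470.94 − 472.12 = -1.18 m.
Vertical separation Δz = 446.01 − 438.34 = 7.67 m.
|i_v| = |Δh| / Δz = 1.18 / 7.67 = 0.154.
Head is higher in the deep piezometer, so vertical flow is upward (discharge condition).

|i_v| ≈ 0.154; vertical flow is upward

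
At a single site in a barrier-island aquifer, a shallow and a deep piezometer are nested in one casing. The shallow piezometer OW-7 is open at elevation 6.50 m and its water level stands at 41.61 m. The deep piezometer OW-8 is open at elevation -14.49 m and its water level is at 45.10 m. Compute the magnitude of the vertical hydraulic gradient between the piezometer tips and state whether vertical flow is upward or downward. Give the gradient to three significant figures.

|i_v| ≈ 0.166; vertical flow is upward

Total head at OW-7: h = 41.61 m (water level in the standpipe).
Total head at OW-8: h = 45.10 m.
Δh = h(OW-7) − h(OW-8) = 41.61 − 45.10 = -3.49 m.
Vertical separation Δz = 6.50 − (-14.49) = 20.99 m.
|i_v| = |Δh| / Δz = 3.49 / 20.99 = 0.166.
Head is higher in the deep piezometer, so vertical flow is upward (discharge condition).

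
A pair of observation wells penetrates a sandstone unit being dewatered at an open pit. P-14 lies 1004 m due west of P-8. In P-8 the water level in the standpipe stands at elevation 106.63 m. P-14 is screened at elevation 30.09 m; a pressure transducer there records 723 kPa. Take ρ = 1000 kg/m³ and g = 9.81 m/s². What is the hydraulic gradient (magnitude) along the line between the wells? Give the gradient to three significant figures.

Total head at P-8: h = 106.63 m (water level in the piezometer is the total head).
Pressure head at P-14: ψ = P/(ρg) = 723×1000 / (1000 × 9.81) = 73.70 m.
Total head at P-14: h = z + ψ = 30.09 + 73.70 = 103.79 m.
Head difference: h(P-8) − h(P-14) = 106.63 − 103.79 = 2.84 m.
Hydraulic gradient: i = |Δh| / L = 2.84 / 1004 = 0.00283.

i ≈ 0.00283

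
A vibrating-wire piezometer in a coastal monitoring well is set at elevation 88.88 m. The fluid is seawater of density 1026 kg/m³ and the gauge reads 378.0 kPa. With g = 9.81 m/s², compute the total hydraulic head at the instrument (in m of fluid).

h ≈ 126.44 m

ψ = P/(ρg) = 378.0×1000 / (1026 × 9.81) = 37.56 m.
h = z + ψ = 88.88 + 37.56 = 126.44 m.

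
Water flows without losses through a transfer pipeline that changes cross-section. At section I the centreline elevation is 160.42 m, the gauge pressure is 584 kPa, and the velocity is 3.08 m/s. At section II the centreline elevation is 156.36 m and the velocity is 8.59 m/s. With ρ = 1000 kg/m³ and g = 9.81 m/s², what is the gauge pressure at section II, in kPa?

Pressure head at I: ψ₁ = P₁/(ρg) = 584×1000 / (1000 × 9.81) = 59.53 m.
Velocity heads: v₁²/2g = 3.08²/19.62 = 0.484 m; v₂²/2g = 8.59²/19.62 = 3.761 m.
Total head H = z₁ + ψ₁ + v₁²/2g = 160.42 + 59.53 + 0.484 = 220.43 m.
ψ₂ = H − z₂ − v₂²/2g = 220.43 − 156.36 − 3.761 = 60.31 m.
P₂ = ρgψ₂ = 1000 × 9.81 × 60.31 ≈ 592 kPa.

P₂ ≈ 592 kPa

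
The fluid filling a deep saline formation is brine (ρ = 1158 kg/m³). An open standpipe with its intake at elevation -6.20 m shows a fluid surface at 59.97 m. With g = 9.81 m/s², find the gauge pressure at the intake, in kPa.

P ≈ 752 kPa

Pressure head ψ = h − z = 59.97 − (-6.20) = 66.17 m.
P = ρgψ = 1158 × 9.81 × 66.17 = 751690 Pa ≈ 752 kPa.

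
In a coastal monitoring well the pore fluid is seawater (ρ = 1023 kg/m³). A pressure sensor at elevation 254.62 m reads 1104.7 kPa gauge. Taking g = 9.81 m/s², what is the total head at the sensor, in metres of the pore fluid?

h ≈ 364.70 m

ψ = P/(ρg) = 1104.7×1000 / (1023 × 9.81) = 110.08 m.
h = z + ψ = 254.62 + 110.08 = 364.70 m.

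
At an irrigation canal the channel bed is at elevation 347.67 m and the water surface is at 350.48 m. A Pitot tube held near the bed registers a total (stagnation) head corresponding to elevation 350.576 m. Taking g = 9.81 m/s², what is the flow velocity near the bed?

v ≈ 1.37 m/s

Near the bed, under hydrostatic conditions, the piezometric head (z + ψ) equals the free-surface elevation, 350.48 m.
Velocity head = total − piezometric = 350.576 − 350.48 = 0.096 m.
v = √(2g·h_v) = √(2 × 9.81 × 0.096) = 1.37 m/s.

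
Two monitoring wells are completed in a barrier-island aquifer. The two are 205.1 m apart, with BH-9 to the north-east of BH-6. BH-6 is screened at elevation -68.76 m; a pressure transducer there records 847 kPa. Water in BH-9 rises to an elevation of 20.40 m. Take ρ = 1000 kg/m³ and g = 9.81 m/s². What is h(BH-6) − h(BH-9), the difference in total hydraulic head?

Δh ≈ -2.82 m

Pressure head at BH-6: ψ = P/(ρg) = 847×1000 / (1000 × 9.81) = 86.34 m.
Total head at BH-6: h = z + ψ = -68.76 + 86.34 = 17.58 m.
Total head at BH-9: h = 20.40 m (water level in the piezometer is the total head).
Head difference: h(BH-6) − h(BH-9) = 17.58 − 20.40 = -2.82 m.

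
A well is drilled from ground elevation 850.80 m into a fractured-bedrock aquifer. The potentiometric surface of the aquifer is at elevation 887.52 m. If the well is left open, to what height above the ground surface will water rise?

≈ 36.72 m above ground

Water rises to the potentiometric surface, so the rise above ground = 887.52 − 850.80 = 36.72 m.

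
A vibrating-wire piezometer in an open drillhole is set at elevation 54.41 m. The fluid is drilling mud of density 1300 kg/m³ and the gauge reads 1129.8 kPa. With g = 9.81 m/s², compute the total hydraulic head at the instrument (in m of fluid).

h ≈ 143.00 m

ψ = P/(ρg) = 1129.8×1000 / (1300 × 9.81) = 88.59 m.
h = z + ψ = 54.41 + 88.59 = 143.00 m.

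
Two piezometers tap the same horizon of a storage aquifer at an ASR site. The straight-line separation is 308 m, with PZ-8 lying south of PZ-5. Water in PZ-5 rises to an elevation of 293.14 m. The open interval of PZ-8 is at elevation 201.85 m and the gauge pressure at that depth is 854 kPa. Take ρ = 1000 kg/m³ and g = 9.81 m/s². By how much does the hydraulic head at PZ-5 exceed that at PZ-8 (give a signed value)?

Δh ≈ 4.24 m

Total head at PZ-5: h = 293.14 m (water level in the piezometer is the total head).
Pressure head at PZ-8: ψ = P/(ρg) = 854×1000 / (1000 × 9.81) = 87.05 m.
Total head at PZ-8: h = z + ψ = 201.85 + 87.05 = 288.90 m.
Head difference: h(PZ-5) − h(PZ-8) = 293.14 − 288.90 = 4.24 m.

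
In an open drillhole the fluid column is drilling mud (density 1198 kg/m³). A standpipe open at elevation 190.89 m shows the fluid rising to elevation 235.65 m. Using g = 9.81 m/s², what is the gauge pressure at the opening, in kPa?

P ≈ 526 kPa

Pressure head ψ = h − z = 235.65 − 190.89 = 44.76 m.
P = ρgψ = 1198 × 9.81 × 44.76 = 526037 Pa ≈ 526 kPa.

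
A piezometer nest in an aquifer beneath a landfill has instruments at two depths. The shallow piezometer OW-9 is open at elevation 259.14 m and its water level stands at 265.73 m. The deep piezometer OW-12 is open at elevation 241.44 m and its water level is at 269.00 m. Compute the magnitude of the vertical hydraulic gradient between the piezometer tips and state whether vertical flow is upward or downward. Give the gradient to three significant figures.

Total head at OW-9: h = 265.73 m (water level in the standpipe).
Total head at OW-12: h = 269.00 m.
Δh = h(OW-9) − h(OW-12) = 265.73 − 269.00 = -3.27 m.
Vertical separation Δz = 259.14 − 241.44 = 17.70 m.
|i_v| = |Δh| / Δz = 3.27 / 17.70 = 0.185.
Head is higher in the deep piezometer, so vertical flow is upward (discharge condition).

|i_v| ≈ 0.185; vertical flow is upward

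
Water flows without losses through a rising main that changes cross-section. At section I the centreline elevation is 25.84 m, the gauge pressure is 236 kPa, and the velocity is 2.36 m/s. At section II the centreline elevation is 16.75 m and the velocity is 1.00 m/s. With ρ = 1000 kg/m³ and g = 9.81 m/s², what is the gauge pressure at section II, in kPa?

Pressure head at I: ψ₁ = P₁/(ρg) = 236×1000 / (1000 × 9.81) = 24.06 m.
Velocity heads: v₁²/2g = 2.36²/19.62 = 0.284 m; v₂²/2g = 1.00²/19.62 = 0.051 m.
Total head H = z₁ + ψ₁ + v₁²/2g = 25.84 + 24.06 + 0.284 = 50.18 m.
ψ₂ = H − z₂ − v₂²/2g = 50.18 − 16.75 − 0.051 = 33.38 m.
P₂ = ρgψ₂ = 1000 × 9.81 × 33.38 ≈ 327 kPa.

P₂ ≈ 327 kPa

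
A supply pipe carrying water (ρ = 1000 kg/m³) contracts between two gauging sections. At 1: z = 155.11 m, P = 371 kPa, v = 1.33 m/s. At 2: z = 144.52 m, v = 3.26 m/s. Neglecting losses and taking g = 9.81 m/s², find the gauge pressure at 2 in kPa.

Pressure head at 1: ψ₁ = P₁/(ρg) = 371×1000 / (1000 × 9.81) = 37.82 m.
Velocity heads: v₁²/2g = 1.33²/19.62 = 0.090 m; v₂²/2g = 3.26²/19.62 = 0.542 m.
Total head H = z₁ + ψ₁ + v₁²/2g = 155.11 + 37.82 + 0.090 = 193.02 m.
ψ₂ = H − z₂ − v₂²/2g = 193.02 − 144.52 − 0.542 = 47.96 m.
P₂ = ρgψ₂ = 1000 × 9.81 × 47.96 ≈ 470 kPa.

P₂ ≈ 470 kPa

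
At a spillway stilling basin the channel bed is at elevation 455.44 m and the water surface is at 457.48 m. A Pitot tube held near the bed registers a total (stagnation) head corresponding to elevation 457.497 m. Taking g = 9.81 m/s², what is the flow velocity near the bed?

Near the bed, under hydrostatic conditions, the piezometric head (z + ψ) equals the free-surface elevation, 457.48 m.
Velocity head = total − piezometric = 457.497 − 457.48 = 0.017 m.
v = √(2g·h_v) = √(2 × 9.81 × 0.017) = 0.578 m/s.

v ≈ 0.578 m/s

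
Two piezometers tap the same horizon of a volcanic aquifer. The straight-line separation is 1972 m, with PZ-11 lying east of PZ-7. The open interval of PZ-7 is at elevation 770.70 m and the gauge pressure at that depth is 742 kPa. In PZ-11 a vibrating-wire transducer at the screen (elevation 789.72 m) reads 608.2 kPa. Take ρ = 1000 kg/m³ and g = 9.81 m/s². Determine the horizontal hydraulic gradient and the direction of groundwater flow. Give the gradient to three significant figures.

i ≈ 0.00273; groundwater flows toward the west

Pressure head at PZ-7: ψ = P/(ρg) = 742×1000 / (1000 × 9.81) = 75.64 m.
Total head at PZ-7: h = z + ψ = 770.70 + 75.64 = 846.34 m.
Pressure head at PZ-11: ψ = P/(ρg) = 608.2×1000 / (1000 × 9.81) = 62.00 m.
Total head at PZ-11: h = z + ψ = 789.72 + 62.00 = 851.72 m.
Head difference: h(PZ-7) − h(PZ-11) = 846.34 − 851.72 = -5.38 m.
Hydraulic gradient: i = |Δh| / L = 5.38 / 1972 = 0.00273.
Flow is from higher to lower head: from PZ-11 toward PZ-7, i.e. toward the west.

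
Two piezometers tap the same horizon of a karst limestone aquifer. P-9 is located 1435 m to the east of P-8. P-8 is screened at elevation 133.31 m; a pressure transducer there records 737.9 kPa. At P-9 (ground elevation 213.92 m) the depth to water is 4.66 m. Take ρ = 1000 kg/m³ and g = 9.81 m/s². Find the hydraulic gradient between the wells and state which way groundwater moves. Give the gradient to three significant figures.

Pressure head at P-8: ψ = P/(ρg) = 737.9×1000 / (1000 × 9.81) = 75.22 m.
Total head at P-8: h = z + ψ = 133.31 + 75.22 = 208.53 m.
Total head at P-9: h = 213.92 − 4.66 = 209.26 m.
Head difference: h(P-8) − h(P-9) = 208.53 − 209.26 = -0.73 m.
Hydraulic gradient: i = |Δh| / L = 0.73 / 1435 = 0.000509.
Flow is from higher to lower head: from P-9 toward P-8, i.e. toward the west.

i ≈ 0.000509; groundwater flows toward the west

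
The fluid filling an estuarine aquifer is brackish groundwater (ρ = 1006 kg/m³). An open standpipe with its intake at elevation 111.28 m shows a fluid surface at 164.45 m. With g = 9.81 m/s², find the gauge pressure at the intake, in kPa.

P ≈ 525 kPa

Pressure head ψ = h − z = 164.45 − 111.28 = 53.17 m.
P = ρgψ = 1006 × 9.81 × 53.17 = 524727 Pa ≈ 525 kPa.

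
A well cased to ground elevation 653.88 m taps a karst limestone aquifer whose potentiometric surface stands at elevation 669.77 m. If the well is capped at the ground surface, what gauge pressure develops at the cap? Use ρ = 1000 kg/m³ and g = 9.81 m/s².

P ≈ 156 kPa

Head above the cap: Δh = 669.77 − 653.88 = 15.89 m.
P = ρgΔh = 1000 × 9.81 × 15.89 = 155881 Pa ≈ 156 kPa.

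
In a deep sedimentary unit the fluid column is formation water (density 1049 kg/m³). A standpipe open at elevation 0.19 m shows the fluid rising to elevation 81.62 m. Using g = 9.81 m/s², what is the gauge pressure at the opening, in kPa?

P ≈ 838 kPa

Pressure head ψ = h − z = 81.62 − 0.19 = 81.43 m.
P = ρgψ = 1049 × 9.81 × 81.43 = 837971 Pa ≈ 838 kPa.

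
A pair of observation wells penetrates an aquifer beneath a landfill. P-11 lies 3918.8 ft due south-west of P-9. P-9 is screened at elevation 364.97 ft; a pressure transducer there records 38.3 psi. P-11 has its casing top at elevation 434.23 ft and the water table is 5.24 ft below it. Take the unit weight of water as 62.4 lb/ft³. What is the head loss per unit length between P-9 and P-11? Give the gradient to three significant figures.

i ≈ 0.00622 ft/ft

Pressure head at P-9: ψ = 144·P/γ = 144 × 38.3 / 62.4 = 88.38 ft.
Total head at P-9: h = z + ψ = 364.97 + 88.38 = 453.35 ft.
Total head at P-11: h = 434.23 − 5.24 = 428.99 ft.
Head difference: h(P-9) − h(P-11) = 453.35 − 428.99 = 24.36 ft.
Hydraulic gradient: i = |Δh| / L = 24.36 / 3918.8 = 0.00622.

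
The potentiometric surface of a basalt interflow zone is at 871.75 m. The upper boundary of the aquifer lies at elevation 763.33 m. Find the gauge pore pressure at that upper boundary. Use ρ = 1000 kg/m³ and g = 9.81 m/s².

Pressure head at the aquifer top: ψ = h − z = 871.75 − 763.33 = 108.42 m.
P = ρgψ = 1000 × 9.81 × 108.42 = 1063600 Pa ≈ 1060 kPa.

P ≈ 1060 kPa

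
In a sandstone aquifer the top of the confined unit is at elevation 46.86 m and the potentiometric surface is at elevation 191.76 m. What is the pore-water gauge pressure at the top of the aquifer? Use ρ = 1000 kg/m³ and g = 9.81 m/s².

Pressure head at the aquifer top: ψ = h − z = 191.76 − 46.86 = 144.90 m.
P = ρgψ = 1000 × 9.81 × 144.90 = 1421469 Pa ≈ 1420 kPa.

P ≈ 1420 kPa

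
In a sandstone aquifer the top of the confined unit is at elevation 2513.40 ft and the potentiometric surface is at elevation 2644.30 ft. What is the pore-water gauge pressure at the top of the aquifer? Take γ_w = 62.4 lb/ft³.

Pressure head at the aquifer top: ψ = h − z = 2644.30 − 2513.40 = 130.90 ft.
P = γψ/144 = 62.4 × 130.90 / 144 = 56.7 psi.

P ≈ 56.7 psi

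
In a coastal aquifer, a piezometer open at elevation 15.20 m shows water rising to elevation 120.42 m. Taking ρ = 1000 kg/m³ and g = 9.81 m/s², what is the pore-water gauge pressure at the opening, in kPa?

Pressure head ψ = h − z = 120.42 − 15.20 = 105.22 m.
P = ρgψ = 1000 × 9.81 × 105.22 = 1032208 Pa ≈ 1030 kPa.

P ≈ 1030 kPa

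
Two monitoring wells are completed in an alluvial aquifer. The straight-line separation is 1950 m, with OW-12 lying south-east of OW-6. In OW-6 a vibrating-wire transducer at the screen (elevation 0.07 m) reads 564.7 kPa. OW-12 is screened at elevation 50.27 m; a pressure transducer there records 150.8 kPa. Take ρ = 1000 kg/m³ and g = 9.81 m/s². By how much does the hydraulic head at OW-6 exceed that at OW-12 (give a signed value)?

Pressure head at OW-6: ψ = P/(ρg) = 564.7×1000 / (1000 × 9.81) = 57.56 m.
Total head at OW-6: h = z + ψ = 0.07 + 57.56 = 57.63 m.
Pressure head at OW-12: ψ = P/(ρg) = 150.8×1000 / (1000 × 9.81) = 15.37 m.
Total head at OW-12: h = z + ψ = 50.27 + 15.37 = 65.64 m.
Head difference: h(OW-6) − h(OW-12) = 57.63 − 65.64 = -8.01 m.

Δh ≈ -8.01 m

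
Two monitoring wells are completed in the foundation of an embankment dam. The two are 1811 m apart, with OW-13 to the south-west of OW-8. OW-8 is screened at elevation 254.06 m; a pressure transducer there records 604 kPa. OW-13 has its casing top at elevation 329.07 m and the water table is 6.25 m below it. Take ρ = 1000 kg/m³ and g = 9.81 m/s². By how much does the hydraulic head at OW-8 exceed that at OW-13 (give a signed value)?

Pressure head at OW-8: ψ = P/(ρg) = 604×1000 / (1000 × 9.81) = 61.57 m.
Total head at OW-8: h = z + ψ = 254.06 + 61.57 = 315.63 m.
Total head at OW-13: h = 329.07 − 6.25 = 322.82 m.
Head difference: h(OW-8) − h(OW-13) = 315.63 − 322.82 = -7.19 m.

Δh ≈ -7.19 m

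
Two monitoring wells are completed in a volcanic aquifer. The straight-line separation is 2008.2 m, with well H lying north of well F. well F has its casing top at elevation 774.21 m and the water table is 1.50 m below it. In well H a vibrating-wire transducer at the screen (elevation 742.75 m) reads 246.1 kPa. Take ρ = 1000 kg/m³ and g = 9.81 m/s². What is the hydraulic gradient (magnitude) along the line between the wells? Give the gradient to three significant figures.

i ≈ 0.00243

Total head at well F: h = 774.21 − 1.50 = 772.71 m.
Pressure head at well H: ψ = P/(ρg) = 246.1×1000 / (1000 × 9.81) = 25.09 m.
Total head at well H: h = z + ψ = 742.75 + 25.09 = 767.84 m.
Head difference: h(well F) − h(well H) = 772.71 − 767.84 = 4.87 m.
Hydraulic gradient: i = |Δh| / L = 4.87 / 2008.2 = 0.00243.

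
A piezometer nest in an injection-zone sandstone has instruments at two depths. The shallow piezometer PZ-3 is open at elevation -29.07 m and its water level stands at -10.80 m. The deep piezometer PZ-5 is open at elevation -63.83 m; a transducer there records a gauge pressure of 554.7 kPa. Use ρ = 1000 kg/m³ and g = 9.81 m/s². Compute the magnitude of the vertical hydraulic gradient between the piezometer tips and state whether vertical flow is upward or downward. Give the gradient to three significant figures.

Total head at PZ-3: h = -10.80 m (water level in the standpipe).
Pressure head at PZ-5: ψ = P/(ρg) = 554.7×1000 / (1000 × 9.81) = 56.54 m.
Total head at PZ-5: h = z + ψ = -63.83 + 56.54 = -7.29 m.
Δh = h(PZ-3) − h(PZ-5) = -10.80 − (-7.29) = -3.51 m.
Vertical separation Δz = -29.07 − (-63.83) = 34.76 m.
|i_v| = |Δh| / Δz = 3.51 / 34.76 = 0.101.
Head is higher in the deep piezometer, so vertical flow is upward (discharge condition).

|i_v| ≈ 0.101; vertical flow is upward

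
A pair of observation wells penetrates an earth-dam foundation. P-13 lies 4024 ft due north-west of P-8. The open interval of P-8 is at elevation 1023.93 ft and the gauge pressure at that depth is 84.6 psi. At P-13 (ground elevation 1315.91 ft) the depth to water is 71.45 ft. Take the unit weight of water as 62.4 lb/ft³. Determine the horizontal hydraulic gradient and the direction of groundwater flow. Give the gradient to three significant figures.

Pressure head at P-8: ψ = 144·P/γ = 144 × 84.6 / 62.4 = 195.23 ft.
Total head at P-8: h = z + ψ = 1023.93 + 195.23 = 1219.16 ft.
Total head at P-13: h = 1315.91 − 71.45 = 1244.46 ft.
Head difference: h(P-8) − h(P-13) = 1219.16 − 1244.46 = -25.30 ft.
Hydraulic gradient: i = |Δh| / L = 25.30 / 4024 = 0.00629.
Flow is from higher to lower head: from P-13 toward P-8, i.e. toward the south-east.

i ≈ 0.00629; groundwater flows toward the south-east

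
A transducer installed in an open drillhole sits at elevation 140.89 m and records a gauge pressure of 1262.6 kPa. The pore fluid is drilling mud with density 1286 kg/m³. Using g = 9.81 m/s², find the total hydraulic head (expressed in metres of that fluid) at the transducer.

ψ = P/(ρg) = 1262.6×1000 / (1286 × 9.81) = 100.08 m.
h = z + ψ = 140.89 + 100.08 = 240.97 m.

h ≈ 240.97 m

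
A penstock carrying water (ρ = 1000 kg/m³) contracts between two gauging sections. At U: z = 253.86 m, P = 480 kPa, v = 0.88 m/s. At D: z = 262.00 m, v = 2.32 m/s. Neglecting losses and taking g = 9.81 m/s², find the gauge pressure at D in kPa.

Pressure head at U: ψ₁ = P₁/(ρg) = 480×1000 / (1000 × 9.81) = 48.93 m.
Velocity heads: v₁²/2g = 0.88²/19.62 = 0.039 m; v₂²/2g = 2.32²/19.62 = 0.274 m.
Total head H = z₁ + ψ₁ + v₁²/2g = 253.86 + 48.93 + 0.039 = 302.83 m.
ψ₂ = H − z₂ − v₂²/2g = 302.83 − 262.00 − 0.274 = 40.56 m.
P₂ = ρgψ₂ = 1000 × 9.81 × 40.56 ≈ 398 kPa.

P₂ ≈ 398 kPa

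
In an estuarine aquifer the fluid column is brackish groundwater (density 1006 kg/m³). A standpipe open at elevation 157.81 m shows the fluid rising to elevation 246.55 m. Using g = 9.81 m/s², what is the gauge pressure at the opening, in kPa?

P ≈ 876 kPa

Pressure head ψ = h − z = 246.55 − 157.81 = 88.74 m.
P = ρgψ = 1006 × 9.81 × 88.74 = 875763 Pa ≈ 876 kPa.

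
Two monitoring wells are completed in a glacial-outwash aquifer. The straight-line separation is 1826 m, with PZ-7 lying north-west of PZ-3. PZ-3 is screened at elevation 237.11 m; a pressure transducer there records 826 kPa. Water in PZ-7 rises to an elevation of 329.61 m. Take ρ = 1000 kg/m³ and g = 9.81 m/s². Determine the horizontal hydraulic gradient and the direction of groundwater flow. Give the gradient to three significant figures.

i ≈ 0.00455; groundwater flows toward the south-east

Pressure head at PZ-3: ψ = P/(ρg) = 826×1000 / (1000 × 9.81) = 84.20 m.
Total head at PZ-3: h = z + ψ = 237.11 + 84.20 = 321.31 m.
Total head at PZ-7: h = 329.61 m (water level in the piezometer is the total head).
Head difference: h(PZ-3) − h(PZ-7) = 321.31 − 329.61 = -8.30 m.
Hydraulic gradient: i = |Δh| / L = 8.30 / 1826 = 0.00455.
Flow is from higher to lower head: from PZ-7 toward PZ-3, i.e. toward the south-east.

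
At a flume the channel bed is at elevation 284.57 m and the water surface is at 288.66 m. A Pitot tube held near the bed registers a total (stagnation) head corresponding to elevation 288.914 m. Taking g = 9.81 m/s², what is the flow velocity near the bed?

v ≈ 2.23 m/s

Near the bed, under hydrostatic conditions, the piezometric head (z + ψ) equals the free-surface elevation, 288.66 m.
Velocity head = total − piezometric = 288.914 − 288.66 = 0.254 m.
v = √(2g·h_v) = √(2 × 9.81 × 0.254) = 2.23 m/s.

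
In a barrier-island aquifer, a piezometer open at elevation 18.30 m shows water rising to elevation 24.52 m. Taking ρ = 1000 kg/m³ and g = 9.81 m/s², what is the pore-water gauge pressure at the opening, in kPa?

P ≈ 61.0 kPa

Pressure head ψ = h − z = 24.52 − 18.30 = 6.22 m.
P = ρgψ = 1000 × 9.81 × 6.22 = 61018 Pa ≈ 61.0 kPa.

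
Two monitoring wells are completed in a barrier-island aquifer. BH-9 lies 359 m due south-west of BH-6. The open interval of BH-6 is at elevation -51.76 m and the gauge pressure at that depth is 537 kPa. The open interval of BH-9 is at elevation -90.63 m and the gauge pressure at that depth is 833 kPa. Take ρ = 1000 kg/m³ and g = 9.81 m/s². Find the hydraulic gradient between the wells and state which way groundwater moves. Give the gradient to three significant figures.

i ≈ 0.0242; groundwater flows toward the south-west

Pressure head at BH-6: ψ = P/(ρg) = 537×1000 / (1000 × 9.81) = 54.74 m.
Total head at BH-6: h = z + ψ = -51.76 + 54.74 = 2.98 m.
Pressure head at BH-9: ψ = P/(ρg) = 833×1000 / (1000 × 9.81) = 84.91 m.
Total head at BH-9: h = z + ψ = -90.63 + 84.91 = -5.72 m.
Head difference: h(BH-6) − h(BH-9) = 2.98 − (-5.72) = 8.70 m.
Hydraulic gradient: i = |Δh| / L = 8.70 / 359 = 0.0242.
Flow is from higher to lower head: from BH-6 toward BH-9, i.e. toward the south-west.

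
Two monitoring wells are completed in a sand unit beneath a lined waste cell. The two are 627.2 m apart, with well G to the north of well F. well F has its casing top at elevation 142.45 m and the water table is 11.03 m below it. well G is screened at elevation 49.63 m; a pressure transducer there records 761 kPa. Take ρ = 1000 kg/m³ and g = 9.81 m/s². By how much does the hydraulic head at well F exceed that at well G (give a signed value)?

Total head at well F: h = 142.45 − 11.03 = 131.42 m.
Pressure head at well G: ψ = P/(ρg) = 761×1000 / (1000 × 9.81) = 77.57 m.
Total head at well G: h = z + ψ = 49.63 + 77.57 = 127.20 m.
Head difference: h(well F) − h(well G) = 131.42 − 127.20 = 4.22 m.

Δh ≈ 4.22 m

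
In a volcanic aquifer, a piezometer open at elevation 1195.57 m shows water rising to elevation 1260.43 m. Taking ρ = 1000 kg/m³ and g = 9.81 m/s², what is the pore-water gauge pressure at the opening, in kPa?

Pressure head ψ = h − z = 1260.43 − 1195.57 = 64.86 m.
P = ρgψ = 1000 × 9.81 × 64.86 = 636277 Pa ≈ 636 kPa.

P ≈ 636 kPa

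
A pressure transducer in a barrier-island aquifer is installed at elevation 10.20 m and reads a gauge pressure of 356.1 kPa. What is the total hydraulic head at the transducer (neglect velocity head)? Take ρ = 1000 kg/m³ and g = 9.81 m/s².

ψ = P/(ρg) = 356.1×1000 / (1000 × 9.81) = 36.30 m.
h = z + ψ = 10.20 + 36.30 = 46.50 m.

h ≈ 46.50 m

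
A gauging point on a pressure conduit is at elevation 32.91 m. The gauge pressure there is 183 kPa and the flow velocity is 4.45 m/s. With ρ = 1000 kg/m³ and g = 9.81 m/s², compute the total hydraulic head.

h ≈ 52.57 m

Pressure head ψ = P/(ρg) = 183×1000 / (1000 × 9.81) = 18.65 m.
Velocity head = v²/(2g) = 4.45² / (2 × 9.81) = 1.009 m.
h = z + ψ + v²/(2g) = 32.91 + 18.65 + 1.009 = 52.57 m.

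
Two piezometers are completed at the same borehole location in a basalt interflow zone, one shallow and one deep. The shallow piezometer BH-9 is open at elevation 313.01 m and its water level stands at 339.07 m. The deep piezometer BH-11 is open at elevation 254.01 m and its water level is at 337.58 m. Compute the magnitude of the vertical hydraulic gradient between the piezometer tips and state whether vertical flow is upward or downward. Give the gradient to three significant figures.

|i_v| ≈ 0.0253; vertical flow is downward

Total head at BH-9: h = 339.07 m (water level in the standpipe).
Total head at BH-11: h = 337.58 m.
Δh = h(BH-9) − h(BH-11) = 339.07 − 337.58 = 1.49 m.
Vertical separation Δz = 313.01 − 254.01 = 59.00 m.
|i_v| = |Δh| / Δz = 1.49 / 59.00 = 0.0253.
Head is higher in the shallow piezometer, so vertical flow is downward (recharge condition).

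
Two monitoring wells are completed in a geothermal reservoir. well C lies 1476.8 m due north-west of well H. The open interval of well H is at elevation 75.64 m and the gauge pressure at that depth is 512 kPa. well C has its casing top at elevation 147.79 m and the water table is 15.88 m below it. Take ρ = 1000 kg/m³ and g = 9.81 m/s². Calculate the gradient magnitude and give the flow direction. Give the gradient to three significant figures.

i ≈ 0.00276; groundwater flows toward the south-east

Pressure head at well H: ψ = P/(ρg) = 512×1000 / (1000 × 9.81) = 52.19 m.
Total head at well H: h = z + ψ = 75.64 + 52.19 = 127.83 m.
Total head at well C: h = 147.79 − 15.88 = 131.91 m.
Head difference: h(well H) − h(well C) = 127.83 − 131.91 = -4.08 m.
Hydraulic gradient: i = |Δh| / L = 4.08 / 1476.8 = 0.00276.
Flow is from higher to lower head: from well C toward well H, i.e. toward the south-east.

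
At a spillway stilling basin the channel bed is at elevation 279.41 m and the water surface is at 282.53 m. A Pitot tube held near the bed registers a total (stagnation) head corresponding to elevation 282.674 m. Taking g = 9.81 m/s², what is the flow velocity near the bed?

Near the bed, under hydrostatic conditions, the piezometric head (z + ψ) equals the free-surface elevation, 282.53 m.
Velocity head = total − piezometric = 282.674 − 282.53 = 0.144 m.
v = √(2g·h_v) = √(2 × 9.81 × 0.144) = 1.68 m/s.

v ≈ 1.68 m/s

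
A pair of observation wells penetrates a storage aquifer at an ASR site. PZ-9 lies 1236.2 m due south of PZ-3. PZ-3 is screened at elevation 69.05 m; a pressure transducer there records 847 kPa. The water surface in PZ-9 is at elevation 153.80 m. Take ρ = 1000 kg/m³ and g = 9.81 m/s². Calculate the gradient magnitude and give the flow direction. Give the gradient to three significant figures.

i ≈ 0.00129; groundwater flows toward the south

Pressure head at PZ-3: ψ = P/(ρg) = 847×1000 / (1000 × 9.81) = 86.34 m.
Total head at PZ-3: h = z + ψ = 69.05 + 86.34 = 155.39 m.
Total head at PZ-9: h = 153.80 m (water level in the piezometer is the total head).
Head difference: h(PZ-3) − h(PZ-9) = 155.39 − 153.80 = 1.59 m.
Hydraulic gradient: i = |Δh| / L = 1.59 / 1236.2 = 0.00129.
Flow is from higher to lower head: from PZ-3 toward PZ-9, i.e. toward the south.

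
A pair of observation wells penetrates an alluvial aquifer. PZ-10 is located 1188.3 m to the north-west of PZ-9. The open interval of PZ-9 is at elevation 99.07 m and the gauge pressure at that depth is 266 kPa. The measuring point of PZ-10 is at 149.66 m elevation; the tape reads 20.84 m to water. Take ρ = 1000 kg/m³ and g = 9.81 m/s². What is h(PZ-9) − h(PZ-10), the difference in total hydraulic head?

Pressure head at PZ-9: ψ = P/(ρg) = 266×1000 / (1000 × 9.81) = 27.12 m.
Total head at PZ-9: h = z + ψ = 99.07 + 27.12 = 126.19 m.
Total head at PZ-10: h = 149.66 − 20.84 = 128.82 m.
Head difference: h(PZ-9) − h(PZ-10) = 126.19 − 128.82 = -2.63 m.

Δh ≈ -2.63 m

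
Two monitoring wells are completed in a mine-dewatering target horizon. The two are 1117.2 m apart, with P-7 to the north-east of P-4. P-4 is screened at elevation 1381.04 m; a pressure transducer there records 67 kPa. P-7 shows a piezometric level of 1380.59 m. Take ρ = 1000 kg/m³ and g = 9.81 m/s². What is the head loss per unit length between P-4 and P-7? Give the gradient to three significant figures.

i ≈ 0.00652 m/m

Pressure head at P-4: ψ = P/(ρg) = 67×1000 / (1000 × 9.81) = 6.83 m.
Total head at P-4: h = z + ψ = 1381.04 + 6.83 = 1387.87 m.
Total head at P-7: h = 1380.59 m (water level in the piezometer is the total head).
Head difference: h(P-4) − h(P-7) = 1387.87 − 1380.59 = 7.28 m.
Hydraulic gradient: i = |Δh| / L = 7.28 / 1117.2 = 0.00652.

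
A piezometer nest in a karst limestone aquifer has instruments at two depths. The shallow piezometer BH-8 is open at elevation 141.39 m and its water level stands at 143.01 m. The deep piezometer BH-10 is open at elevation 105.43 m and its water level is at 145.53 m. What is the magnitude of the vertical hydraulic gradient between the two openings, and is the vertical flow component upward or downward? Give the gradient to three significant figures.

|i_v| ≈ 0.0701; vertical flow is upward

Total head at BH-8: h = 143.01 m (water level in the standpipe).
Total head at BH-10: h = 145.53 m.
Δh = h(BH-8) − h(BH-10) = 143.01 − 145.53 = -2.52 m.
Vertical separation Δz = 141.39 − 105.43 = 35.96 m.
|i_v| = |Δh| / Δz = 2.52 / 35.96 = 0.0701.
Head is higher in the deep piezometer, so vertical flow is upward (discharge condition).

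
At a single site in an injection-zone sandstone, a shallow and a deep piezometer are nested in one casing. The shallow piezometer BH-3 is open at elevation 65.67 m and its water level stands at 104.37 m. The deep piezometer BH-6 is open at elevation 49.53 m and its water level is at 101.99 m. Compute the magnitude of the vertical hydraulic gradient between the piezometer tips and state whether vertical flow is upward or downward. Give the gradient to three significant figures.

|i_v| ≈ 0.147; vertical flow is downward

Total head at BH-3: h = 104.37 m (water level in the standpipe).
Total head at BH-6: h = 101.99 m.
Δh = h(BH-3) − h(BH-6) = 104.37 − 101.99 = 2.38 m.
Vertical separation Δz = 65.67 − 49.53 = 16.14 m.
|i_v| = |Δh| / Δz = 2.38 / 16.14 = 0.147.
Head is higher in the shallow piezometer, so vertical flow is downward (recharge condition).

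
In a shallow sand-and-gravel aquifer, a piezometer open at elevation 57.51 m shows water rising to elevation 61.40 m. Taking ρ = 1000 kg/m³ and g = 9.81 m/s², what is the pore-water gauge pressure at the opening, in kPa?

Pressure head ψ = h − z = 61.40 − 57.51 = 3.89 m.
P = ρgψ = 1000 × 9.81 × 3.89 = 38161 Pa ≈ 38.2 kPa.

P ≈ 38.2 kPa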